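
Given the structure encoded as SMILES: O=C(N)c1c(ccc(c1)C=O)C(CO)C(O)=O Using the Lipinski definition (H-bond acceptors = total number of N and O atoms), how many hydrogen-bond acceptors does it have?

N atoms: 1; O atoms: 5.
Lipinski HBA = 1 + 5 = 6.

6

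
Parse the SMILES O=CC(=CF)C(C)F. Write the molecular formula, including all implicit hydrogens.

Walk through each heavy atom and fill implicit hydrogens from standard valence (C 4, N 3, O 2, S 2, halogen 1):
  atom 1: O, bond orders sum to 2 (valence 2) → 0 H
  atom 2: C, bond orders sum to 3 (valence 4) → 1 H
  atom 3: C, bond orders sum to 4 (valence 4) → 0 H
  atom 4: C, bond orders sum to 3 (valence 4) → 1 H
  atom 5: F (halogen, monovalent) → 0 H
  atom 6: C, bond orders sum to 3 (valence 4) → 1 H
  atom 7: C, bond orders sum to 1 (valence 4) → 3 H
  atom 8: F (halogen, monovalent) → 0 H
Totals → C:5, H:6, F:2, O:1.

C5H6F2O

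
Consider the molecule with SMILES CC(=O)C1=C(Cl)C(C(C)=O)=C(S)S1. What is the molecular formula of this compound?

C8H7ClO2S2

Walk through each heavy atom and fill implicit hydrogens from standard valence (C 4, N 3, O 2, S 2, halogen 1):
  atom 1: C, bond orders sum to 1 (valence 4) → 3 H
  atom 2: C, bond orders sum to 4 (valence 4) → 0 H
  atom 3: O, bond orders sum to 2 (valence 2) → 0 H
  atom 4: C, bond orders sum to 4 (valence 4) → 0 H
  atom 5: C, bond orders sum to 4 (valence 4) → 0 H
  atom 6: Cl (halogen, monovalent) → 0 H
  atom 7: C, bond orders sum to 4 (valence 4) → 0 H
  atom 8: C, bond orders sum to 4 (valence 4) → 0 H
  atom 9: C, bond orders sum to 1 (valence 4) → 3 H
  atom 10: O, bond orders sum to 2 (valence 2) → 0 H
  atom 11: C, bond orders sum to 4 (valence 4) → 0 H
  atom 12: S, bond orders sum to 1 (valence 2) → 1 H
  atom 13: S, bond orders sum to 2 (valence 2) → 0 H
Totals → C:8, H:7, Cl:1, O:2, S:2.
In Hill order: C8H7ClO2S2.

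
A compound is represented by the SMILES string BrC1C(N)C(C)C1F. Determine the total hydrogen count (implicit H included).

Walk through each heavy atom and fill implicit hydrogens from standard valence (C 4, N 3, O 2, S 2, halogen 1):
  atom 1: Br (halogen, monovalent) → 0 H
  atom 2: C, bond orders sum to 3 (valence 4) → 1 H
  atom 3: C, bond orders sum to 3 (valence 4) → 1 H
  atom 4: N, bond orders sum to 1 (valence 3) → 2 H
  atom 5: C, bond orders sum to 3 (valence 4) → 1 H
  atom 6: C, bond orders sum to 1 (valence 4) → 3 H
  atom 7: C, bond orders sum to 3 (valence 4) → 1 H
  atom 8: F (halogen, monovalent) → 0 H
Total hydrogens: 9.

9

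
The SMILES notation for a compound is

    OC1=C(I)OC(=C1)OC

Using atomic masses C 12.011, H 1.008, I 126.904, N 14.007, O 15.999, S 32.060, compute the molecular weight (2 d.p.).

240.00 g/mol

First, the molecular formula is C5H5IO3 (counting implicit H from valence).
  C: 5 × 12.011 = 60.055
  H: 5 × 1.008 = 5.040
  I: 1 × 126.904 = 126.904
  O: 3 × 15.999 = 47.997
Sum: 5×12.011 + 5×1.008 + 1×126.904 + 3×15.999 = 239.996 → 240.00 g/mol.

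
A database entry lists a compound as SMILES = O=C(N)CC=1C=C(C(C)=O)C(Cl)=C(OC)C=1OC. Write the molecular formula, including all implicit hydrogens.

Walk through each heavy atom and fill implicit hydrogens from standard valence (C 4, N 3, O 2, S 2, halogen 1):
  atom 1: O, bond orders sum to 2 (valence 2) → 0 H
  atom 2: C, bond orders sum to 4 (valence 4) → 0 H
  atom 3: N, bond orders sum to 1 (valence 3) → 2 H
  atom 4: C, bond orders sum to 2 (valence 4) → 2 H
  atom 5: C, bond orders sum to 4 (valence 4) → 0 H
  atom 6: C, bond orders sum to 3 (valence 4) → 1 H
  atom 7: C, bond orders sum to 4 (valence 4) → 0 H
  atom 8: C, bond orders sum to 4 (valence 4) → 0 H
  atom 9: C, bond orders sum to 1 (valence 4) → 3 H
  atom 10: O, bond orders sum to 2 (valence 2) → 0 H
  atom 11: C, bond orders sum to 4 (valence 4) → 0 H
  atom 12: Cl (halogen, monovalent) → 0 H
  atom 13: C, bond orders sum to 4 (valence 4) → 0 H
  atom 14: O, bond orders sum to 2 (valence 2) → 0 H
  atom 15: C, bond orders sum to 1 (valence 4) → 3 H
  atom 16: C, bond orders sum to 4 (valence 4) → 0 H
  atom 17: O, bond orders sum to 2 (valence 2) → 0 H
  atom 18: C, bond orders sum to 1 (valence 4) → 3 H
Totals → C:12, H:14, Cl:1, N:1, O:4.

C12H14ClNO4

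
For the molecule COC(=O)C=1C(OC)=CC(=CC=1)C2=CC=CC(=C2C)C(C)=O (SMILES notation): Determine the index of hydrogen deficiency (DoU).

Molecular formula: C18H18O4.
DoU = (2C + 2 + N − H − X) / 2, where X is the halogen count and O/S are ignored.
    = (2·18 + 2 + 0 − 18 − 0) / 2 = 20 / 2 = 10.

10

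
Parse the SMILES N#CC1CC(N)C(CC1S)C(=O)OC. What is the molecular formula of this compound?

C9H14N2O2S

Walk through each heavy atom and fill implicit hydrogens from standard valence (C 4, N 3, O 2, S 2, halogen 1):
  atom 1: N, bond orders sum to 3 (valence 3) → 0 H
  atom 2: C, bond orders sum to 4 (valence 4) → 0 H
  atom 3: C, bond orders sum to 3 (valence 4) → 1 H
  atom 4: C, bond orders sum to 2 (valence 4) → 2 H
  atom 5: C, bond orders sum to 3 (valence 4) → 1 H
  atom 6: N, bond orders sum to 1 (valence 3) → 2 H
  atom 7: C, bond orders sum to 3 (valence 4) → 1 H
  atom 8: C, bond orders sum to 2 (valence 4) → 2 H
  atom 9: C, bond orders sum to 3 (valence 4) → 1 H
  atom 10: S, bond orders sum to 1 (valence 2) → 1 H
  atom 11: C, bond orders sum to 4 (valence 4) → 0 H
  atom 12: O, bond orders sum to 2 (valence 2) → 0 H
  atom 13: O, bond orders sum to 2 (valence 2) → 0 H
  atom 14: C, bond orders sum to 1 (valence 4) → 3 H
Totals → C:9, H:14, N:2, O:2, S:1.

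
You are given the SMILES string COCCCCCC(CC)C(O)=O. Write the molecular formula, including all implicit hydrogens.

C10H20O3

Walk through each heavy atom and fill implicit hydrogens from standard valence (C 4, N 3, O 2, S 2, halogen 1):
  atom 1: C, bond orders sum to 1 (valence 4) → 3 H
  atom 2: O, bond orders sum to 2 (valence 2) → 0 H
  atom 3: C, bond orders sum to 2 (valence 4) → 2 H
  atom 4: C, bond orders sum to 2 (valence 4) → 2 H
  atom 5: C, bond orders sum to 2 (valence 4) → 2 H
  atom 6: C, bond orders sum to 2 (valence 4) → 2 H
  atom 7: C, bond orders sum to 2 (valence 4) → 2 H
  atom 8: C, bond orders sum to 3 (valence 4) → 1 H
  atom 9: C, bond orders sum to 2 (valence 4) → 2 H
  atom 10: C, bond orders sum to 1 (valence 4) → 3 H
  atom 11: C, bond orders sum to 4 (valence 4) → 0 H
  atom 12: O, bond orders sum to 1 (valence 2) → 1 H
  atom 13: O, bond orders sum to 2 (valence 2) → 0 H
Totals → C:10, H:20, O:3.
In Hill order: C10H20O3.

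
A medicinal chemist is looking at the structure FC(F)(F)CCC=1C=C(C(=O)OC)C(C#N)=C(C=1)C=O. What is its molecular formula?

Walk through each heavy atom and fill implicit hydrogens from standard valence (C 4, N 3, O 2, S 2, halogen 1):
  atom 1: F (halogen, monovalent) → 0 H
  atom 2: C, bond orders sum to 4 (valence 4) → 0 H
  atom 3: F (halogen, monovalent) → 0 H
  atom 4: F (halogen, monovalent) → 0 H
  atom 5: C, bond orders sum to 2 (valence 4) → 2 H
  atom 6: C, bond orders sum to 2 (valence 4) → 2 H
  atom 7: C, bond orders sum to 4 (valence 4) → 0 H
  atom 8: C, bond orders sum to 3 (valence 4) → 1 H
  atom 9: C, bond orders sum to 4 (valence 4) → 0 H
  atom 10: C, bond orders sum to 4 (valence 4) → 0 H
  atom 11: O, bond orders sum to 2 (valence 2) → 0 H
  atom 12: O, bond orders sum to 2 (valence 2) → 0 H
  atom 13: C, bond orders sum to 1 (valence 4) → 3 H
  atom 14: C, bond orders sum to 4 (valence 4) → 0 H
  atom 15: C, bond orders sum to 4 (valence 4) → 0 H
  atom 16: N, bond orders sum to 3 (valence 3) → 0 H
  atom 17: C, bond orders sum to 4 (valence 4) → 0 H
  atom 18: C, bond orders sum to 3 (valence 4) → 1 H
  atom 19: C, bond orders sum to 3 (valence 4) → 1 H
  atom 20: O, bond orders sum to 2 (valence 2) → 0 H
Totals → C:13, H:10, F:3, N:1, O:3.
In Hill order: C13H10F3NO3.

C13H10F3NO3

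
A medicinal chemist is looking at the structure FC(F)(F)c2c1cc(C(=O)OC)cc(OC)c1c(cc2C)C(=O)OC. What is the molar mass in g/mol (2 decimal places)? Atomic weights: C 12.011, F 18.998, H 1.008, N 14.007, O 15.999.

356.30 g/mol

First, the molecular formula is C17H15F3O5 (counting implicit H from valence).
  C: 17 × 12.011 = 204.187
  F: 3 × 18.998 = 56.994
  H: 15 × 1.008 = 15.120
  O: 5 × 15.999 = 79.995
Sum: 17×12.011 + 3×18.998 + 15×1.008 + 5×15.999 = 356.296 → 356.30 g/mol.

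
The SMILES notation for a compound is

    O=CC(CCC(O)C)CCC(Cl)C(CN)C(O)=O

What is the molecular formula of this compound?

Walk through each heavy atom and fill implicit hydrogens from standard valence (C 4, N 3, O 2, S 2, halogen 1):
  atom 1: O, bond orders sum to 2 (valence 2) → 0 H
  atom 2: C, bond orders sum to 3 (valence 4) → 1 H
  atom 3: C, bond orders sum to 3 (valence 4) → 1 H
  atom 4: C, bond orders sum to 2 (valence 4) → 2 H
  atom 5: C, bond orders sum to 2 (valence 4) → 2 H
  atom 6: C, bond orders sum to 3 (valence 4) → 1 H
  atom 7: O, bond orders sum to 1 (valence 2) → 1 H
  atom 8: C, bond orders sum to 1 (valence 4) → 3 H
  atom 9: C, bond orders sum to 2 (valence 4) → 2 H
  atom 10: C, bond orders sum to 2 (valence 4) → 2 H
  atom 11: C, bond orders sum to 3 (valence 4) → 1 H
  atom 12: Cl (halogen, monovalent) → 0 H
  atom 13: C, bond orders sum to 3 (valence 4) → 1 H
  atom 14: C, bond orders sum to 2 (valence 4) → 2 H
  atom 15: N, bond orders sum to 1 (valence 3) → 2 H
  atom 16: C, bond orders sum to 4 (valence 4) → 0 H
  atom 17: O, bond orders sum to 1 (valence 2) → 1 H
  atom 18: O, bond orders sum to 2 (valence 2) → 0 H
Totals → C:12, H:22, Cl:1, N:1, O:4.

C12H22ClNO4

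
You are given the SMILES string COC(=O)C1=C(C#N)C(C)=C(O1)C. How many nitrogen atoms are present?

Scan the SMILES for N atoms (remember two-letter symbols like Cl and Br are single atoms).
Nitrogen count: 1.

1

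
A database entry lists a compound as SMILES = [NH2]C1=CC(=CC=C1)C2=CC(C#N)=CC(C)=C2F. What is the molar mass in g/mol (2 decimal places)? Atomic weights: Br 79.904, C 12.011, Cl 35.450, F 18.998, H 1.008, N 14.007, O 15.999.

First, the molecular formula is C14H11FN2 (counting implicit H from valence).
  C: 14 × 12.011 = 168.154
  F: 1 × 18.998 = 18.998
  H: 11 × 1.008 = 11.088
  N: 2 × 14.007 = 28.014
Sum: 14×12.011 + 1×18.998 + 11×1.008 + 2×14.007 = 226.254 → 226.25 g/mol.

226.25 g/mol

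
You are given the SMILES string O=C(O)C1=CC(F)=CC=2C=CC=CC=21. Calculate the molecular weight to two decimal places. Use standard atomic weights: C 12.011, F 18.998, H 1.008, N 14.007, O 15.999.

190.17 g/mol

First, the molecular formula is C11H7FO2 (counting implicit H from valence).
  C: 11 × 12.011 = 132.121
  F: 1 × 18.998 = 18.998
  H: 7 × 1.008 = 7.056
  O: 2 × 15.999 = 31.998
Sum: 11×12.011 + 1×18.998 + 7×1.008 + 2×15.999 = 190.173 → 190.17 g/mol.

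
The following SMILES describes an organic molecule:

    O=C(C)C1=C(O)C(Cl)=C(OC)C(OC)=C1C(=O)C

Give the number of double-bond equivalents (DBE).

Degree of unsaturation = (number of rings) + (number of π bonds).
Ring closures in the SMILES: 1.
π bonds: 5 double bonds (each 1 DoU) → 5 DoU from unsaturation.
Total DoU = 1 + 5 = 6.

6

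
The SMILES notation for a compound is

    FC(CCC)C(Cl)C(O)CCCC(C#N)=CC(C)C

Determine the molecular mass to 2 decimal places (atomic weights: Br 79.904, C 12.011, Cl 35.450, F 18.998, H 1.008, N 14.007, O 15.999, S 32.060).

First, the molecular formula is C15H25ClFNO (counting implicit H from valence).
  C: 15 × 12.011 = 180.165
  Cl: 1 × 35.450 = 35.450
  F: 1 × 18.998 = 18.998
  H: 25 × 1.008 = 25.200
  N: 1 × 14.007 = 14.007
  O: 1 × 15.999 = 15.999
Sum: 15×12.011 + 1×35.450 + 1×18.998 + 25×1.008 + 1×14.007 + 1×15.999 = 289.819 → 289.82 g/mol.

289.82 g/mol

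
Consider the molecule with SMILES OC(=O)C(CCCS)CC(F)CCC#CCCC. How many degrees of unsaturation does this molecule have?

Degree of unsaturation = (number of rings) + (number of π bonds).
Ring closures in the SMILES: 0.
π bonds: 1 double bond (each 1 DoU), 1 triple bond (each 2 DoU) → 3 DoU from unsaturation.
Total DoU = 0 + 3 = 3.

3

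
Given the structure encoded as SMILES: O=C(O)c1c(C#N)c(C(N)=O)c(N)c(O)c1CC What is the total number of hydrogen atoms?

Walk through each heavy atom and fill implicit hydrogens from standard valence (C 4, N 3, O 2, S 2, halogen 1); for lowercase aromatic atoms, an aromatic c carries 1 H when it has two neighbours and 0 H with three, and aromatic n carries 0 H:
  atom 1: O, bond orders sum to 2 (valence 2) → 0 H
  atom 2: C, bond orders sum to 4 (valence 4) → 0 H
  atom 3: O, bond orders sum to 1 (valence 2) → 1 H
  atom 4: aromatic c, 3 neighbours → 0 H
  atom 5: aromatic c, 3 neighbours → 0 H
  atom 6: C, bond orders sum to 4 (valence 4) → 0 H
  atom 7: N, bond orders sum to 3 (valence 3) → 0 H
  atom 8: aromatic c, 3 neighbours → 0 H
  atom 9: C, bond orders sum to 4 (valence 4) → 0 H
  atom 10: N, bond orders sum to 1 (valence 3) → 2 H
  atom 11: O, bond orders sum to 2 (valence 2) → 0 H
  atom 12: aromatic c, 3 neighbours → 0 H
  atom 13: N, bond orders sum to 1 (valence 3) → 2 H
  atom 14: aromatic c, 3 neighbours → 0 H
  atom 15: O, bond orders sum to 1 (valence 2) → 1 H
  atom 16: aromatic c, 3 neighbours → 0 H
  atom 17: C, bond orders sum to 2 (valence 4) → 2 H
  atom 18: C, bond orders sum to 1 (valence 4) → 3 H
Total hydrogens: 11.

11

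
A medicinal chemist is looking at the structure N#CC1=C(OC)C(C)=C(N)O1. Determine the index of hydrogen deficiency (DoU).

5

Degree of unsaturation = (number of rings) + (number of π bonds).
Ring closures in the SMILES: 1.
π bonds: 2 double bonds (each 1 DoU), 1 triple bond (each 2 DoU) → 4 DoU from unsaturation.
Total DoU = 1 + 4 = 5.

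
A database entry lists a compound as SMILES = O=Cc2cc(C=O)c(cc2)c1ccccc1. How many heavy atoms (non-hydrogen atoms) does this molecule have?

Every atom symbol written in the SMILES (organic subset) is one heavy atom; implicit H are not written.
Heavy atoms by element → C:14, O:2.
Total: 16.

16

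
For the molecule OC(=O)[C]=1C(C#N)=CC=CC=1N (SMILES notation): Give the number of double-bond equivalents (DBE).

Degree of unsaturation = (number of rings) + (number of π bonds).
Ring closures in the SMILES: 1.
π bonds: 4 double bonds (each 1 DoU), 1 triple bond (each 2 DoU) → 6 DoU from unsaturation.
Total DoU = 1 + 6 = 7.

7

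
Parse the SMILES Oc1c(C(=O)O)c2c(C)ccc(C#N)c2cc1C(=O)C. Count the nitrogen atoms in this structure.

Scan the SMILES for N atoms (remember two-letter symbols like Cl and Br are single atoms).
Nitrogen count: 1.

1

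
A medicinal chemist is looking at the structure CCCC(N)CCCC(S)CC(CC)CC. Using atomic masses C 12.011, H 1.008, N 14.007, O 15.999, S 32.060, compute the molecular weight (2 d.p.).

245.47 g/mol

First, the molecular formula is C14H31NS (counting implicit H from valence).
  C: 14 × 12.011 = 168.154
  H: 31 × 1.008 = 31.248
  N: 1 × 14.007 = 14.007
  S: 1 × 32.060 = 32.060
Sum: 14×12.011 + 31×1.008 + 1×14.007 + 1×32.060 = 245.469 → 245.47 g/mol.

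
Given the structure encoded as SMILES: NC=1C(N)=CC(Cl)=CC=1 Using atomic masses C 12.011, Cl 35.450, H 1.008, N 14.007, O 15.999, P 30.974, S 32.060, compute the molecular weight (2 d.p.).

First, the molecular formula is C6H7ClN2 (counting implicit H from valence).
  C: 6 × 12.011 = 72.066
  Cl: 1 × 35.450 = 35.450
  H: 7 × 1.008 = 7.056
  N: 2 × 14.007 = 28.014
Sum: 6×12.011 + 1×35.450 + 7×1.008 + 2×14.007 = 142.586 → 142.59 g/mol.

142.59 g/mol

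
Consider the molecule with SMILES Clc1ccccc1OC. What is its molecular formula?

Walk through each heavy atom and fill implicit hydrogens from standard valence (C 4, N 3, O 2, S 2, halogen 1); for lowercase aromatic atoms, an aromatic c carries 1 H when it has two neighbours and 0 H with three, and aromatic n carries 0 H:
  atom 1: Cl (halogen, monovalent) → 0 H
  atom 2: aromatic c, 3 neighbours → 0 H
  atom 3: aromatic c, 2 neighbours → 1 H
  atom 4: aromatic c, 2 neighbours → 1 H
  atom 5: aromatic c, 2 neighbours → 1 H
  atom 6: aromatic c, 2 neighbours → 1 H
  atom 7: aromatic c, 3 neighbours → 0 H
  atom 8: O, bond orders sum to 2 (valence 2) → 0 H
  atom 9: C, bond orders sum to 1 (valence 4) → 3 H
Totals → C:7, H:7, Cl:1, O:1.

C7H7ClO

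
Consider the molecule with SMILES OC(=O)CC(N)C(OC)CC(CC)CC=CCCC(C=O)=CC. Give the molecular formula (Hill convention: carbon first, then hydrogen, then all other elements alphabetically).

Walk through each heavy atom and fill implicit hydrogens from standard valence (C 4, N 3, O 2, S 2, halogen 1):
  atom 1: O, bond orders sum to 1 (valence 2) → 1 H
  atom 2: C, bond orders sum to 4 (valence 4) → 0 H
  atom 3: O, bond orders sum to 2 (valence 2) → 0 H
  atom 4: C, bond orders sum to 2 (valence 4) → 2 H
  atom 5: C, bond orders sum to 3 (valence 4) → 1 H
  atom 6: N, bond orders sum to 1 (valence 3) → 2 H
  atom 7: C, bond orders sum to 3 (valence 4) → 1 H
  atom 8: O, bond orders sum to 2 (valence 2) → 0 H
  atom 9: C, bond orders sum to 1 (valence 4) → 3 H
  atom 10: C, bond orders sum to 2 (valence 4) → 2 H
  atom 11: C, bond orders sum to 3 (valence 4) → 1 H
  atom 12: C, bond orders sum to 2 (valence 4) → 2 H
  atom 13: C, bond orders sum to 1 (valence 4) → 3 H
  atom 14: C, bond orders sum to 2 (valence 4) → 2 H
  atom 15: C, bond orders sum to 3 (valence 4) → 1 H
  atom 16: C, bond orders sum to 3 (valence 4) → 1 H
  atom 17: C, bond orders sum to 2 (valence 4) → 2 H
  atom 18: C, bond orders sum to 2 (valence 4) → 2 H
  atom 19: C, bond orders sum to 4 (valence 4) → 0 H
  atom 20: C, bond orders sum to 3 (valence 4) → 1 H
  atom 21: O, bond orders sum to 2 (valence 2) → 0 H
  atom 22: C, bond orders sum to 3 (valence 4) → 1 H
  atom 23: C, bond orders sum to 1 (valence 4) → 3 H
Totals → C:18, H:31, N:1, O:4.
In Hill order: C18H31NO4.

C18H31NO4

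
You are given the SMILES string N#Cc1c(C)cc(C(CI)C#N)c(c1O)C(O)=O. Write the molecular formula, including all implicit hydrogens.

C12H9IN2O3

Walk through each heavy atom and fill implicit hydrogens from standard valence (C 4, N 3, O 2, S 2, halogen 1); for lowercase aromatic atoms, an aromatic c carries 1 H when it has two neighbours and 0 H with three, and aromatic n carries 0 H:
  atom 1: N, bond orders sum to 3 (valence 3) → 0 H
  atom 2: C, bond orders sum to 4 (valence 4) → 0 H
  atom 3: aromatic c, 3 neighbours → 0 H
  atom 4: aromatic c, 3 neighbours → 0 H
  atom 5: C, bond orders sum to 1 (valence 4) → 3 H
  atom 6: aromatic c, 2 neighbours → 1 H
  atom 7: aromatic c, 3 neighbours → 0 H
  atom 8: C, bond orders sum to 3 (valence 4) → 1 H
  atom 9: C, bond orders sum to 2 (valence 4) → 2 H
  atom 10: I (halogen, monovalent) → 0 H
  atom 11: C, bond orders sum to 4 (valence 4) → 0 H
  atom 12: N, bond orders sum to 3 (valence 3) → 0 H
  atom 13: aromatic c, 3 neighbours → 0 H
  atom 14: aromatic c, 3 neighbours → 0 H
  atom 15: O, bond orders sum to 1 (valence 2) → 1 H
  atom 16: C, bond orders sum to 4 (valence 4) → 0 H
  atom 17: O, bond orders sum to 1 (valence 2) → 1 H
  atom 18: O, bond orders sum to 2 (valence 2) → 0 H
Totals → C:12, H:9, I:1, N:2, O:3.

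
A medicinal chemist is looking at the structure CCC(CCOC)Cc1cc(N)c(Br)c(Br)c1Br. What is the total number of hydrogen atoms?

Walk through each heavy atom and fill implicit hydrogens from standard valence (C 4, N 3, O 2, S 2, halogen 1); for lowercase aromatic atoms, an aromatic c carries 1 H when it has two neighbours and 0 H with three, and aromatic n carries 0 H:
  atom 1: C, bond orders sum to 1 (valence 4) → 3 H
  atom 2: C, bond orders sum to 2 (valence 4) → 2 H
  atom 3: C, bond orders sum to 3 (valence 4) → 1 H
  atom 4: C, bond orders sum to 2 (valence 4) → 2 H
  atom 5: C, bond orders sum to 2 (valence 4) → 2 H
  atom 6: O, bond orders sum to 2 (valence 2) → 0 H
  atom 7: C, bond orders sum to 1 (valence 4) → 3 H
  atom 8: C, bond orders sum to 2 (valence 4) → 2 H
  atom 9: aromatic c, 3 neighbours → 0 H
  atom 10: aromatic c, 2 neighbours → 1 H
  atom 11: aromatic c, 3 neighbours → 0 H
  atom 12: N, bond orders sum to 1 (valence 3) → 2 H
  atom 13: aromatic c, 3 neighbours → 0 H
  atom 14: Br (halogen, monovalent) → 0 H
  atom 15: aromatic c, 3 neighbours → 0 H
  atom 16: Br (halogen, monovalent) → 0 H
  atom 17: aromatic c, 3 neighbours → 0 H
  atom 18: Br (halogen, monovalent) → 0 H
Total hydrogens: 18.

18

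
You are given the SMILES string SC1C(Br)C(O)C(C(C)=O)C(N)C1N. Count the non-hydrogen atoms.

14

Every atom symbol written in the SMILES (organic subset) is one heavy atom; implicit H are not written.
Heavy atoms by element → Br:1, C:8, N:2, O:2, S:1.
Total: 14.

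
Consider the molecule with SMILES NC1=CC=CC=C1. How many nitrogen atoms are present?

1

Scan the SMILES for N atoms (remember two-letter symbols like Cl and Br are single atoms).
Nitrogen count: 1.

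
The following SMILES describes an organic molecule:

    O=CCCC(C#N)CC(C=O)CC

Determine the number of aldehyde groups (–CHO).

The aldehyde motif appears at heavy-atom positions 2, 10 in the SMILES.
Other groups present: 1 nitrile.
Aldehyde count: 2.

2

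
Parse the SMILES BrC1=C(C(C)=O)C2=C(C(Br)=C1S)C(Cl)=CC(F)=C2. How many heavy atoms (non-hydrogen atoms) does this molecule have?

18

Every atom symbol written in the SMILES (organic subset) is one heavy atom; implicit H are not written.
Heavy atoms by element → Br:2, C:12, Cl:1, F:1, O:1, S:1.
Total: 18.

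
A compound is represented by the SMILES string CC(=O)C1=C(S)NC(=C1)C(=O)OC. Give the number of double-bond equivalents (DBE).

5

Degree of unsaturation = (number of rings) + (number of π bonds).
Ring closures in the SMILES: 1.
π bonds: 4 double bonds (each 1 DoU) → 4 DoU from unsaturation.
Total DoU = 1 + 4 = 5.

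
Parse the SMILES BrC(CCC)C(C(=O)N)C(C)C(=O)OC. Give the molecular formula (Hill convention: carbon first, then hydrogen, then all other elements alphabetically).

C10H18BrNO3

Walk through each heavy atom and fill implicit hydrogens from standard valence (C 4, N 3, O 2, S 2, halogen 1):
  atom 1: Br (halogen, monovalent) → 0 H
  atom 2: C, bond orders sum to 3 (valence 4) → 1 H
  atom 3: C, bond orders sum to 2 (valence 4) → 2 H
  atom 4: C, bond orders sum to 2 (valence 4) → 2 H
  atom 5: C, bond orders sum to 1 (valence 4) → 3 H
  atom 6: C, bond orders sum to 3 (valence 4) → 1 H
  atom 7: C, bond orders sum to 4 (valence 4) → 0 H
  atom 8: O, bond orders sum to 2 (valence 2) → 0 H
  atom 9: N, bond orders sum to 1 (valence 3) → 2 H
  atom 10: C, bond orders sum to 3 (valence 4) → 1 H
  atom 11: C, bond orders sum to 1 (valence 4) → 3 H
  atom 12: C, bond orders sum to 4 (valence 4) → 0 H
  atom 13: O, bond orders sum to 2 (valence 2) → 0 H
  atom 14: O, bond orders sum to 2 (valence 2) → 0 H
  atom 15: C, bond orders sum to 1 (valence 4) → 3 H
Totals → C:10, H:18, Br:1, N:1, O:3.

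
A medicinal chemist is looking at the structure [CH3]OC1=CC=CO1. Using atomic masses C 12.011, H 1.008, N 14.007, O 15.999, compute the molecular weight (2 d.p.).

98.10 g/mol

First, the molecular formula is C5H6O2 (counting implicit H from valence).
  C: 5 × 12.011 = 60.055
  H: 6 × 1.008 = 6.048
  O: 2 × 15.999 = 31.998
Sum: 5×12.011 + 6×1.008 + 2×15.999 = 98.101 → 98.10 g/mol.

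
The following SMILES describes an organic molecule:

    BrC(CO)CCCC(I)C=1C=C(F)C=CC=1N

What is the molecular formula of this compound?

Walk through each heavy atom and fill implicit hydrogens from standard valence (C 4, N 3, O 2, S 2, halogen 1):
  atom 1: Br (halogen, monovalent) → 0 H
  atom 2: C, bond orders sum to 3 (valence 4) → 1 H
  atom 3: C, bond orders sum to 2 (valence 4) → 2 H
  atom 4: O, bond orders sum to 1 (valence 2) → 1 H
  atom 5: C, bond orders sum to 2 (valence 4) → 2 H
  atom 6: C, bond orders sum to 2 (valence 4) → 2 H
  atom 7: C, bond orders sum to 2 (valence 4) → 2 H
  atom 8: C, bond orders sum to 3 (valence 4) → 1 H
  atom 9: I (halogen, monovalent) → 0 H
  atom 10: C, bond orders sum to 4 (valence 4) → 0 H
  atom 11: C, bond orders sum to 3 (valence 4) → 1 H
  atom 12: C, bond orders sum to 4 (valence 4) → 0 H
  atom 13: F (halogen, monovalent) → 0 H
  atom 14: C, bond orders sum to 3 (valence 4) → 1 H
  atom 15: C, bond orders sum to 3 (valence 4) → 1 H
  atom 16: C, bond orders sum to 4 (valence 4) → 0 H
  atom 17: N, bond orders sum to 1 (valence 3) → 2 H
Totals → C:12, H:16, Br:1, F:1, I:1, N:1, O:1.
In Hill order: C12H16BrFINO.

C12H16BrFINO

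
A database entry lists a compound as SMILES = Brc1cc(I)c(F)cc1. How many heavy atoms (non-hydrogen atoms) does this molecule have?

Every atom symbol written in the SMILES (organic subset) is one heavy atom; implicit H are not written.
Heavy atoms by element → Br:1, C:6, F:1, I:1.
Total: 9.

9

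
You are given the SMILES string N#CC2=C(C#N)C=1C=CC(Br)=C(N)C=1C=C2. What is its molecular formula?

C12H6BrN3

Walk through each heavy atom and fill implicit hydrogens from standard valence (C 4, N 3, O 2, S 2, halogen 1):
  atom 1: N, bond orders sum to 3 (valence 3) → 0 H
  atom 2: C, bond orders sum to 4 (valence 4) → 0 H
  atom 3: C, bond orders sum to 4 (valence 4) → 0 H
  atom 4: C, bond orders sum to 4 (valence 4) → 0 H
  atom 5: C, bond orders sum to 4 (valence 4) → 0 H
  atom 6: N, bond orders sum to 3 (valence 3) → 0 H
  atom 7: C, bond orders sum to 4 (valence 4) → 0 H
  atom 8: C, bond orders sum to 3 (valence 4) → 1 H
  atom 9: C, bond orders sum to 3 (valence 4) → 1 H
  atom 10: C, bond orders sum to 4 (valence 4) → 0 H
  atom 11: Br (halogen, monovalent) → 0 H
  atom 12: C, bond orders sum to 4 (valence 4) → 0 H
  atom 13: N, bond orders sum to 1 (valence 3) → 2 H
  atom 14: C, bond orders sum to 4 (valence 4) → 0 H
  atom 15: C, bond orders sum to 3 (valence 4) → 1 H
  atom 16: C, bond orders sum to 3 (valence 4) → 1 H
Totals → C:12, H:6, Br:1, N:3.
In Hill order: C12H6BrN3.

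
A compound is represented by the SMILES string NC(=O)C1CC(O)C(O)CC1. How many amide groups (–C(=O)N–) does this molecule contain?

The amide motif appears at heavy-atom position 2 in the SMILES.
Other groups present: 2 hydroxyl.
Amide count: 1.

1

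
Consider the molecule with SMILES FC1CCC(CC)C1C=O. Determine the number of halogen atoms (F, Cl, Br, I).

1

Halogen atoms appear at heavy-atom position 1 (1×F).
Other groups present: 1 aldehyde.
Halogen count: 1.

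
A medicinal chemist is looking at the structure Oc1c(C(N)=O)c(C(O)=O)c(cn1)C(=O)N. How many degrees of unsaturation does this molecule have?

7

Molecular formula: C8H7N3O5.
DoU = (2C + 2 + N − H − X) / 2, where X is the halogen count and O/S are ignored.
    = (2·8 + 2 + 3 − 7 − 0) / 2 = 14 / 2 = 7.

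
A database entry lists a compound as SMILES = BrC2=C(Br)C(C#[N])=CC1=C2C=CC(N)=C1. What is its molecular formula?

C11H6Br2N2

Walk through each heavy atom and fill implicit hydrogens from standard valence (C 4, N 3, O 2, S 2, halogen 1):
  atom 1: Br (halogen, monovalent) → 0 H
  atom 2: C, bond orders sum to 4 (valence 4) → 0 H
  atom 3: C, bond orders sum to 4 (valence 4) → 0 H
  atom 4: Br (halogen, monovalent) → 0 H
  atom 5: C, bond orders sum to 4 (valence 4) → 0 H
  atom 6: C, bond orders sum to 4 (valence 4) → 0 H
  atom 7: N with explicit H count 0
  atom 8: C, bond orders sum to 3 (valence 4) → 1 H
  atom 9: C, bond orders sum to 4 (valence 4) → 0 H
  atom 10: C, bond orders sum to 4 (valence 4) → 0 H
  atom 11: C, bond orders sum to 3 (valence 4) → 1 H
  atom 12: C, bond orders sum to 3 (valence 4) → 1 H
  atom 13: C, bond orders sum to 4 (valence 4) → 0 H
  atom 14: N, bond orders sum to 1 (valence 3) → 2 H
  atom 15: C, bond orders sum to 3 (valence 4) → 1 H
Totals → C:11, H:6, Br:2, N:2.
In Hill order: C11H6Br2N2.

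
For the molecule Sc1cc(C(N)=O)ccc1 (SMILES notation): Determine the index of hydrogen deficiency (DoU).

Molecular formula: C7H7NOS.
DoU = (2C + 2 + N − H − X) / 2, where X is the halogen count and O/S are ignored.
    = (2·7 + 2 + 1 − 7 − 0) / 2 = 10 / 2 = 5.

5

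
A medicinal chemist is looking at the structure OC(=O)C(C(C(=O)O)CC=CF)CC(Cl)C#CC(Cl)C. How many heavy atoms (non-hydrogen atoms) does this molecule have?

Every atom symbol written in the SMILES (organic subset) is one heavy atom; implicit H are not written.
Heavy atoms by element → C:13, Cl:2, F:1, O:4.
Total: 20.

20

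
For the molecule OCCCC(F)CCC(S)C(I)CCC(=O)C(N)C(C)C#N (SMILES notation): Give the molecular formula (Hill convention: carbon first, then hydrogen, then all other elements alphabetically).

C15H26FIN2O2S

Walk through each heavy atom and fill implicit hydrogens from standard valence (C 4, N 3, O 2, S 2, halogen 1):
  atom 1: O, bond orders sum to 1 (valence 2) → 1 H
  atom 2: C, bond orders sum to 2 (valence 4) → 2 H
  atom 3: C, bond orders sum to 2 (valence 4) → 2 H
  atom 4: C, bond orders sum to 2 (valence 4) → 2 H
  atom 5: C, bond orders sum to 3 (valence 4) → 1 H
  atom 6: F (halogen, monovalent) → 0 H
  atom 7: C, bond orders sum to 2 (valence 4) → 2 H
  atom 8: C, bond orders sum to 2 (valence 4) → 2 H
  atom 9: C, bond orders sum to 3 (valence 4) → 1 H
  atom 10: S, bond orders sum to 1 (valence 2) → 1 H
  atom 11: C, bond orders sum to 3 (valence 4) → 1 H
  atom 12: I (halogen, monovalent) → 0 H
  atom 13: C, bond orders sum to 2 (valence 4) → 2 H
  atom 14: C, bond orders sum to 2 (valence 4) → 2 H
  atom 15: C, bond orders sum to 4 (valence 4) → 0 H
  atom 16: O, bond orders sum to 2 (valence 2) → 0 H
  atom 17: C, bond orders sum to 3 (valence 4) → 1 H
  atom 18: N, bond orders sum to 1 (valence 3) → 2 H
  atom 19: C, bond orders sum to 3 (valence 4) → 1 H
  atom 20: C, bond orders sum to 1 (valence 4) → 3 H
  atom 21: C, bond orders sum to 4 (valence 4) → 0 H
  atom 22: N, bond orders sum to 3 (valence 3) → 0 H
Totals → C:15, H:26, F:1, I:1, N:2, O:2, S:1.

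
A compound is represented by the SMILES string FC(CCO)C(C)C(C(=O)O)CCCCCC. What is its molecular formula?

Walk through each heavy atom and fill implicit hydrogens from standard valence (C 4, N 3, O 2, S 2, halogen 1):
  atom 1: F (halogen, monovalent) → 0 H
  atom 2: C, bond orders sum to 3 (valence 4) → 1 H
  atom 3: C, bond orders sum to 2 (valence 4) → 2 H
  atom 4: C, bond orders sum to 2 (valence 4) → 2 H
  atom 5: O, bond orders sum to 1 (valence 2) → 1 H
  atom 6: C, bond orders sum to 3 (valence 4) → 1 H
  atom 7: C, bond orders sum to 1 (valence 4) → 3 H
  atom 8: C, bond orders sum to 3 (valence 4) → 1 H
  atom 9: C, bond orders sum to 4 (valence 4) → 0 H
  atom 10: O, bond orders sum to 2 (valence 2) → 0 H
  atom 11: O, bond orders sum to 1 (valence 2) → 1 H
  atom 12: C, bond orders sum to 2 (valence 4) → 2 H
  atom 13: C, bond orders sum to 2 (valence 4) → 2 H
  atom 14: C, bond orders sum to 2 (valence 4) → 2 H
  atom 15: C, bond orders sum to 2 (valence 4) → 2 H
  atom 16: C, bond orders sum to 2 (valence 4) → 2 H
  atom 17: C, bond orders sum to 1 (valence 4) → 3 H
Totals → C:13, H:25, F:1, O:3.
In Hill order: C13H25FO3.

C13H25FO3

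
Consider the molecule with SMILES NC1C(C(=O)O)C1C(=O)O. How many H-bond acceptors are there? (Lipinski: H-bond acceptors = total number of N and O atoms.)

5

N atoms: 1; O atoms: 4.
Lipinski HBA = 1 + 4 = 5.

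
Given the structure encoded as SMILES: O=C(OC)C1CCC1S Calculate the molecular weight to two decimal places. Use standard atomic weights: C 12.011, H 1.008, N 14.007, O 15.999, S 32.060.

146.20 g/mol

First, the molecular formula is C6H10O2S (counting implicit H from valence).
  C: 6 × 12.011 = 72.066
  H: 10 × 1.008 = 10.080
  O: 2 × 15.999 = 31.998
  S: 1 × 32.060 = 32.060
Sum: 6×12.011 + 10×1.008 + 2×15.999 + 1×32.060 = 146.204 → 146.20 g/mol.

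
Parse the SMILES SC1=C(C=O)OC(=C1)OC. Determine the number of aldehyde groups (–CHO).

1

The aldehyde motif appears at heavy-atom position 4 in the SMILES.
Other groups present: 1 ether, 1 thiol.
Aldehyde count: 1.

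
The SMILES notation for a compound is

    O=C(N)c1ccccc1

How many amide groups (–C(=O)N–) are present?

The amide motif appears at heavy-atom position 2 in the SMILES.
Amide count: 1.

1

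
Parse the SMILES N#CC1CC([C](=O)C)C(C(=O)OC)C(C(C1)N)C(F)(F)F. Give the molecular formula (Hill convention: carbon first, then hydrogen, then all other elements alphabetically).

Walk through each heavy atom and fill implicit hydrogens from standard valence (C 4, N 3, O 2, S 2, halogen 1):
  atom 1: N, bond orders sum to 3 (valence 3) → 0 H
  atom 2: C, bond orders sum to 4 (valence 4) → 0 H
  atom 3: C, bond orders sum to 3 (valence 4) → 1 H
  atom 4: C, bond orders sum to 2 (valence 4) → 2 H
  atom 5: C, bond orders sum to 3 (valence 4) → 1 H
  atom 6: C with explicit H count 0
  atom 7: O, bond orders sum to 2 (valence 2) → 0 H
  atom 8: C, bond orders sum to 1 (valence 4) → 3 H
  atom 9: C, bond orders sum to 3 (valence 4) → 1 H
  atom 10: C, bond orders sum to 4 (valence 4) → 0 H
  atom 11: O, bond orders sum to 2 (valence 2) → 0 H
  atom 12: O, bond orders sum to 2 (valence 2) → 0 H
  atom 13: C, bond orders sum to 1 (valence 4) → 3 H
  atom 14: C, bond orders sum to 3 (valence 4) → 1 H
  atom 15: C, bond orders sum to 3 (valence 4) → 1 H
  atom 16: C, bond orders sum to 2 (valence 4) → 2 H
  atom 17: N, bond orders sum to 1 (valence 3) → 2 H
  atom 18: C, bond orders sum to 4 (valence 4) → 0 H
  atom 19: F (halogen, monovalent) → 0 H
  atom 20: F (halogen, monovalent) → 0 H
  atom 21: F (halogen, monovalent) → 0 H
Totals → C:13, H:17, F:3, N:2, O:3.

C13H17F3N2O3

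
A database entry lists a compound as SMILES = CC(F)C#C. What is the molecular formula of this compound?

Walk through each heavy atom and fill implicit hydrogens from standard valence (C 4, N 3, O 2, S 2, halogen 1):
  atom 1: C, bond orders sum to 1 (valence 4) → 3 H
  atom 2: C, bond orders sum to 3 (valence 4) → 1 H
  atom 3: F (halogen, monovalent) → 0 H
  atom 4: C, bond orders sum to 4 (valence 4) → 0 H
  atom 5: C, bond orders sum to 3 (valence 4) → 1 H
Totals → C:4, H:5, F:1.
In Hill order: C4H5F.

C4H5F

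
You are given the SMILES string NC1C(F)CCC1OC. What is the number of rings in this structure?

1

In SMILES, each pair of matching ring-closure digits denotes one ring-closing bond; the number of such bonds equals the number of independent rings.
Ring-closure bonds here: 1.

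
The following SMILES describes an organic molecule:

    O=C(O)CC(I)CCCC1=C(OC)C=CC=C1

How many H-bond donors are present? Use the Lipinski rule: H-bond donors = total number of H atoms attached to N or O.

Donors: find every N or O and count the H atoms it carries.
  atom 1 (O): bond orders sum to 2 → 0 H
  atom 3 (O): bond orders sum to 1 → 1 H
  atom 12 (O): bond orders sum to 2 → 0 H
Lipinski HBD = 1.

1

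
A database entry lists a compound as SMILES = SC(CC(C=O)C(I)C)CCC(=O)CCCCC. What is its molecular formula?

C14H25IO2S

Walk through each heavy atom and fill implicit hydrogens from standard valence (C 4, N 3, O 2, S 2, halogen 1):
  atom 1: S, bond orders sum to 1 (valence 2) → 1 H
  atom 2: C, bond orders sum to 3 (valence 4) → 1 H
  atom 3: C, bond orders sum to 2 (valence 4) → 2 H
  atom 4: C, bond orders sum to 3 (valence 4) → 1 H
  atom 5: C, bond orders sum to 3 (valence 4) → 1 H
  atom 6: O, bond orders sum to 2 (valence 2) → 0 H
  atom 7: C, bond orders sum to 3 (valence 4) → 1 H
  atom 8: I (halogen, monovalent) → 0 H
  atom 9: C, bond orders sum to 1 (valence 4) → 3 H
  atom 10: C, bond orders sum to 2 (valence 4) → 2 H
  atom 11: C, bond orders sum to 2 (valence 4) → 2 H
  atom 12: C, bond orders sum to 4 (valence 4) → 0 H
  atom 13: O, bond orders sum to 2 (valence 2) → 0 H
  atom 14: C, bond orders sum to 2 (valence 4) → 2 H
  atom 15: C, bond orders sum to 2 (valence 4) → 2 H
  atom 16: C, bond orders sum to 2 (valence 4) → 2 H
  atom 17: C, bond orders sum to 2 (valence 4) → 2 H
  atom 18: C, bond orders sum to 1 (valence 4) → 3 H
Totals → C:14, H:25, I:1, O:2, S:1.
In Hill order: C14H25IO2S.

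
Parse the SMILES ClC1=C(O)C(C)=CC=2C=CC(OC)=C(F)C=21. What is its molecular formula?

C12H10ClFO2

Walk through each heavy atom and fill implicit hydrogens from standard valence (C 4, N 3, O 2, S 2, halogen 1):
  atom 1: Cl (halogen, monovalent) → 0 H
  atom 2: C, bond orders sum to 4 (valence 4) → 0 H
  atom 3: C, bond orders sum to 4 (valence 4) → 0 H
  atom 4: O, bond orders sum to 1 (valence 2) → 1 H
  atom 5: C, bond orders sum to 4 (valence 4) → 0 H
  atom 6: C, bond orders sum to 1 (valence 4) → 3 H
  atom 7: C, bond orders sum to 3 (valence 4) → 1 H
  atom 8: C, bond orders sum to 4 (valence 4) → 0 H
  atom 9: C, bond orders sum to 3 (valence 4) → 1 H
  atom 10: C, bond orders sum to 3 (valence 4) → 1 H
  atom 11: C, bond orders sum to 4 (valence 4) → 0 H
  atom 12: O, bond orders sum to 2 (valence 2) → 0 H
  atom 13: C, bond orders sum to 1 (valence 4) → 3 H
  atom 14: C, bond orders sum to 4 (valence 4) → 0 H
  atom 15: F (halogen, monovalent) → 0 H
  atom 16: C, bond orders sum to 4 (valence 4) → 0 H
Totals → C:12, H:10, Cl:1, F:1, O:2.
In Hill order: C12H10ClFO2.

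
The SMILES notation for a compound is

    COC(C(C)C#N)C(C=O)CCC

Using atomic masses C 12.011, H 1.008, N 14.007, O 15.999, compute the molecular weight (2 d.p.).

183.25 g/mol

First, the molecular formula is C10H17NO2 (counting implicit H from valence).
  C: 10 × 12.011 = 120.110
  H: 17 × 1.008 = 17.136
  N: 1 × 14.007 = 14.007
  O: 2 × 15.999 = 31.998
Sum: 10×12.011 + 17×1.008 + 1×14.007 + 2×15.999 = 183.251 → 183.25 g/mol.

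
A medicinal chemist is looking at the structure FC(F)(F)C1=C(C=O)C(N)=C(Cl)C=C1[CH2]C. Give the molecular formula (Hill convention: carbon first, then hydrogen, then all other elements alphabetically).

Walk through each heavy atom and fill implicit hydrogens from standard valence (C 4, N 3, O 2, S 2, halogen 1):
  atom 1: F (halogen, monovalent) → 0 H
  atom 2: C, bond orders sum to 4 (valence 4) → 0 H
  atom 3: F (halogen, monovalent) → 0 H
  atom 4: F (halogen, monovalent) → 0 H
  atom 5: C, bond orders sum to 4 (valence 4) → 0 H
  atom 6: C, bond orders sum to 4 (valence 4) → 0 H
  atom 7: C, bond orders sum to 3 (valence 4) → 1 H
  atom 8: O, bond orders sum to 2 (valence 2) → 0 H
  atom 9: C, bond orders sum to 4 (valence 4) → 0 H
  atom 10: N, bond orders sum to 1 (valence 3) → 2 H
  atom 11: C, bond orders sum to 4 (valence 4) → 0 H
  atom 12: Cl (halogen, monovalent) → 0 H
  atom 13: C, bond orders sum to 3 (valence 4) → 1 H
  atom 14: C, bond orders sum to 4 (valence 4) → 0 H
  atom 15: C with explicit H count 2
  atom 16: C, bond orders sum to 1 (valence 4) → 3 H
Totals → C:10, H:9, Cl:1, F:3, N:1, O:1.
In Hill order: C10H9ClF3NO.

C10H9ClF3NO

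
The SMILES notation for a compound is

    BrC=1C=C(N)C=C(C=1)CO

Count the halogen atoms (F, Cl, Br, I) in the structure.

Halogen atoms appear at heavy-atom position 1 (1×Br).
Other groups present: 1 hydroxyl, 1 primary amine.
Halogen count: 1.

1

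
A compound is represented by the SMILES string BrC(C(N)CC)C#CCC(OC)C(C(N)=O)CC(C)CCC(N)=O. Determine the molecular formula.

C17H30BrN3O3

Walk through each heavy atom and fill implicit hydrogens from standard valence (C 4, N 3, O 2, S 2, halogen 1):
  atom 1: Br (halogen, monovalent) → 0 H
  atom 2: C, bond orders sum to 3 (valence 4) → 1 H
  atom 3: C, bond orders sum to 3 (valence 4) → 1 H
  atom 4: N, bond orders sum to 1 (valence 3) → 2 H
  atom 5: C, bond orders sum to 2 (valence 4) → 2 H
  atom 6: C, bond orders sum to 1 (valence 4) → 3 H
  atom 7: C, bond orders sum to 4 (valence 4) → 0 H
  atom 8: C, bond orders sum to 4 (valence 4) → 0 H
  atom 9: C, bond orders sum to 2 (valence 4) → 2 H
  atom 10: C, bond orders sum to 3 (valence 4) → 1 H
  atom 11: O, bond orders sum to 2 (valence 2) → 0 H
  atom 12: C, bond orders sum to 1 (valence 4) → 3 H
  atom 13: C, bond orders sum to 3 (valence 4) → 1 H
  atom 14: C, bond orders sum to 4 (valence 4) → 0 H
  atom 15: N, bond orders sum to 1 (valence 3) → 2 H
  atom 16: O, bond orders sum to 2 (valence 2) → 0 H
  atom 17: C, bond orders sum to 2 (valence 4) → 2 H
  atom 18: C, bond orders sum to 3 (valence 4) → 1 H
  atom 19: C, bond orders sum to 1 (valence 4) → 3 H
  atom 20: C, bond orders sum to 2 (valence 4) → 2 H
  atom 21: C, bond orders sum to 2 (valence 4) → 2 H
  atom 22: C, bond orders sum to 4 (valence 4) → 0 H
  atom 23: N, bond orders sum to 1 (valence 3) → 2 H
  atom 24: O, bond orders sum to 2 (valence 2) → 0 H
Totals → C:17, H:30, Br:1, N:3, O:3.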